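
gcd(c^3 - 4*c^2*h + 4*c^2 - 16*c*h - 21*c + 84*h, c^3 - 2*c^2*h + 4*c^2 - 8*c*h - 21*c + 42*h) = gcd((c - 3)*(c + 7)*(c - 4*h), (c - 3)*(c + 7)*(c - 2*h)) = c^2 + 4*c - 21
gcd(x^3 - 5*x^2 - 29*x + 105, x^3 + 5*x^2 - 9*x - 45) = x^2 + 2*x - 15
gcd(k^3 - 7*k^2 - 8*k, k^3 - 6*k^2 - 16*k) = k^2 - 8*k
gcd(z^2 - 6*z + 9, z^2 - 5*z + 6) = z - 3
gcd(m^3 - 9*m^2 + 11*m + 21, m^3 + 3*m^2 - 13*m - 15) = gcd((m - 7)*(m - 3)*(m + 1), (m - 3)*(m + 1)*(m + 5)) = m^2 - 2*m - 3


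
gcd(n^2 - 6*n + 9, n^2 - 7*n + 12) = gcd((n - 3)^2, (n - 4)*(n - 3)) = n - 3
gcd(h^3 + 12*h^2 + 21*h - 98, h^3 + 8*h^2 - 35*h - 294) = h^2 + 14*h + 49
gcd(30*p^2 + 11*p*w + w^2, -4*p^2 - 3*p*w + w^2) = 1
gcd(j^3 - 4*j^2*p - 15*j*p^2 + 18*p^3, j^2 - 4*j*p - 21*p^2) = j + 3*p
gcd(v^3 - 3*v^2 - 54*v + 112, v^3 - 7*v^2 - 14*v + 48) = v^2 - 10*v + 16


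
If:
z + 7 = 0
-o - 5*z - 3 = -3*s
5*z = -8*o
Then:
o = 35/8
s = -221/24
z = -7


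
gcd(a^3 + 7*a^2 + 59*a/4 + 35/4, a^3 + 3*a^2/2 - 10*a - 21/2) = a^2 + 9*a/2 + 7/2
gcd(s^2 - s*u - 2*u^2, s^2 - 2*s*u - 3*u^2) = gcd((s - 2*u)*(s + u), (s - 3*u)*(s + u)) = s + u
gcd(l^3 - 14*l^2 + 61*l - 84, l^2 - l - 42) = l - 7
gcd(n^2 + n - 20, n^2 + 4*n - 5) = n + 5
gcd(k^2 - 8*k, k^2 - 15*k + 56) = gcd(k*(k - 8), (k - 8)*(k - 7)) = k - 8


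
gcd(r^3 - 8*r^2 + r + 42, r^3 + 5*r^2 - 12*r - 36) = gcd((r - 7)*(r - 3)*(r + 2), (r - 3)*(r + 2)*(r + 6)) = r^2 - r - 6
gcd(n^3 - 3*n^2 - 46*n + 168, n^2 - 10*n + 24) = n^2 - 10*n + 24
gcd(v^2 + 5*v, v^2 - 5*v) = v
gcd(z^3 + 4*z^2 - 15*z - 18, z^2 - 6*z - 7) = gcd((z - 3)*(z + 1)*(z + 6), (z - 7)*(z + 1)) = z + 1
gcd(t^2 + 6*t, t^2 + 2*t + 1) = 1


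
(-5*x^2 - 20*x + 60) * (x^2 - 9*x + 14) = -5*x^4 + 25*x^3 + 170*x^2 - 820*x + 840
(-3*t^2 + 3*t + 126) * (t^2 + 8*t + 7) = -3*t^4 - 21*t^3 + 129*t^2 + 1029*t + 882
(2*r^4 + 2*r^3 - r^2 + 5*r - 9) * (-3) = -6*r^4 - 6*r^3 + 3*r^2 - 15*r + 27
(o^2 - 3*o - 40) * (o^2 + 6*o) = o^4 + 3*o^3 - 58*o^2 - 240*o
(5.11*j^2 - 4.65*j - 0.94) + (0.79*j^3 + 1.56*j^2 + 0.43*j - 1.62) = 0.79*j^3 + 6.67*j^2 - 4.22*j - 2.56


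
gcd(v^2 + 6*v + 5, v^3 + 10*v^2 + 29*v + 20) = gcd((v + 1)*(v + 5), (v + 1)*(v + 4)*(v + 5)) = v^2 + 6*v + 5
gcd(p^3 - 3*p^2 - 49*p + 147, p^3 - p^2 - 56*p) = p + 7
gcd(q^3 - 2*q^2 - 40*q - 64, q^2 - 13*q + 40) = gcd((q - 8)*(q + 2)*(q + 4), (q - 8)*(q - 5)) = q - 8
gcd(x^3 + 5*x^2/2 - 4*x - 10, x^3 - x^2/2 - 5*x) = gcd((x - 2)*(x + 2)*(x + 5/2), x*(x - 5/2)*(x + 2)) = x + 2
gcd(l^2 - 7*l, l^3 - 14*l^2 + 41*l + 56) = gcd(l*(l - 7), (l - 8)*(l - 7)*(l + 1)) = l - 7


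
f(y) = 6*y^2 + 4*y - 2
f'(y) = 12*y + 4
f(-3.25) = 48.38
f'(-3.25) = -35.00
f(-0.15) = -2.46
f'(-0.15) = 2.20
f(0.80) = 5.04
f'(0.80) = 13.60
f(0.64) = 3.02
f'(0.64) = 11.68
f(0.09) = -1.59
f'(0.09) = 5.08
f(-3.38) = 53.03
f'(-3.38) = -36.56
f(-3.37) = 52.66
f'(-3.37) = -36.44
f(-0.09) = -2.31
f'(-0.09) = 2.92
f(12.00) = 910.00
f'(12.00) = 148.00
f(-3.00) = 40.00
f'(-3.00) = -32.00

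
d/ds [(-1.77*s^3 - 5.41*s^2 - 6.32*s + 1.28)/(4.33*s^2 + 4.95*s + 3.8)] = (-7.6641*s^4 - 17.523*s^3 - 19.5919*s^2 - 52.2008*s - 30.352)/(18.7489*s^4 + 42.867*s^3 + 57.4105*s^2 + 37.62*s + 14.44)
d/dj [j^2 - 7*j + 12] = 2*j - 7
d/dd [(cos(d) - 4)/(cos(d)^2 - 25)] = (cos(d)^2 - 8*cos(d) + 25)*sin(d)/(cos(d)^2 - 25)^2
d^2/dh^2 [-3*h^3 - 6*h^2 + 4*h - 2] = -18*h - 12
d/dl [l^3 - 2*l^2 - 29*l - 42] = 3*l^2 - 4*l - 29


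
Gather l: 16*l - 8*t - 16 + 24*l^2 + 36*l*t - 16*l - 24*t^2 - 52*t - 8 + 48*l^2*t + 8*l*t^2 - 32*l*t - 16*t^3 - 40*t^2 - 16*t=l^2*(48*t + 24) + l*(8*t^2 + 4*t) - 16*t^3 - 64*t^2 - 76*t - 24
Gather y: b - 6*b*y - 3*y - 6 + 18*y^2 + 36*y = b + 18*y^2 + y*(33 - 6*b) - 6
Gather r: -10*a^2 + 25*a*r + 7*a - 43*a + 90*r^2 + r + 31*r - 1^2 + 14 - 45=-10*a^2 - 36*a + 90*r^2 + r*(25*a + 32) - 32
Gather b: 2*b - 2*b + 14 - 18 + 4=0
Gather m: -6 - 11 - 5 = -22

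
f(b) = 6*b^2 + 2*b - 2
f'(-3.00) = -34.00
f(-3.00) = 46.00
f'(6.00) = 74.00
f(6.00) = 226.00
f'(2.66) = 33.92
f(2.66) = 45.77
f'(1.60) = 21.20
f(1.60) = 16.56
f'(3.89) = 48.68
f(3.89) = 96.57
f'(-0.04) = 1.52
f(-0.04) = -2.07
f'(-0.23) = -0.76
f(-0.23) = -2.14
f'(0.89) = 12.68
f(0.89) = 4.53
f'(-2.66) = -29.92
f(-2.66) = 35.13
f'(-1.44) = -15.28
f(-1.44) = 7.56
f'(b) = 12*b + 2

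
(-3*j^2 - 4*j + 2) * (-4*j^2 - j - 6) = 12*j^4 + 19*j^3 + 14*j^2 + 22*j - 12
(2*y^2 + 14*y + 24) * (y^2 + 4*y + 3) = 2*y^4 + 22*y^3 + 86*y^2 + 138*y + 72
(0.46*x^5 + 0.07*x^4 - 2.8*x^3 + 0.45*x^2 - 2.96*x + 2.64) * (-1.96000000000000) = -0.9016*x^5 - 0.1372*x^4 + 5.488*x^3 - 0.882*x^2 + 5.8016*x - 5.1744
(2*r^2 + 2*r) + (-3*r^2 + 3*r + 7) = -r^2 + 5*r + 7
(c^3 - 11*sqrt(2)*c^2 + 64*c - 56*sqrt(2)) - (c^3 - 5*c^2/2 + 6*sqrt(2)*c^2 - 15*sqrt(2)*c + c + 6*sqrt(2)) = -17*sqrt(2)*c^2 + 5*c^2/2 + 15*sqrt(2)*c + 63*c - 62*sqrt(2)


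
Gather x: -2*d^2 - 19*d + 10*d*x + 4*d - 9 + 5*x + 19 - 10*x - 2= -2*d^2 - 15*d + x*(10*d - 5) + 8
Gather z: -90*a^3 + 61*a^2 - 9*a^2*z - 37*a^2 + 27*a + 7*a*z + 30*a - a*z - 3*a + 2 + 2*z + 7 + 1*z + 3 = -90*a^3 + 24*a^2 + 54*a + z*(-9*a^2 + 6*a + 3) + 12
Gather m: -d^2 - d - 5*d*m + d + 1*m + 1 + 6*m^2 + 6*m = -d^2 + 6*m^2 + m*(7 - 5*d) + 1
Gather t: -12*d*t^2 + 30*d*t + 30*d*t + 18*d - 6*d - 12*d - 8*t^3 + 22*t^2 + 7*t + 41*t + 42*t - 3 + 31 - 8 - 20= -8*t^3 + t^2*(22 - 12*d) + t*(60*d + 90)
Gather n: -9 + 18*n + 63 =18*n + 54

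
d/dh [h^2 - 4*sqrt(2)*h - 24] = 2*h - 4*sqrt(2)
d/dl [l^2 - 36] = 2*l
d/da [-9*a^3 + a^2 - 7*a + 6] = -27*a^2 + 2*a - 7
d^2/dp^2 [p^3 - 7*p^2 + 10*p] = 6*p - 14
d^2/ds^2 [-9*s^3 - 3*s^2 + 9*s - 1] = -54*s - 6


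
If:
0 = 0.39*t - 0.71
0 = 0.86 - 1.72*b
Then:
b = 0.50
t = 1.82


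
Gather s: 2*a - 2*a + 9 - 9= 0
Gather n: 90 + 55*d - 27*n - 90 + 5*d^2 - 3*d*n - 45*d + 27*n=5*d^2 - 3*d*n + 10*d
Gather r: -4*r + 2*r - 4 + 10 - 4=2 - 2*r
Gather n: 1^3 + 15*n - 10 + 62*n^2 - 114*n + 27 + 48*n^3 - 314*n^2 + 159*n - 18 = 48*n^3 - 252*n^2 + 60*n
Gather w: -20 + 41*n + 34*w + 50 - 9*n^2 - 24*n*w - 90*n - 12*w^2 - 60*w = -9*n^2 - 49*n - 12*w^2 + w*(-24*n - 26) + 30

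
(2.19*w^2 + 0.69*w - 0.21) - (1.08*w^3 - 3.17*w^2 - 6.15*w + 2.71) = -1.08*w^3 + 5.36*w^2 + 6.84*w - 2.92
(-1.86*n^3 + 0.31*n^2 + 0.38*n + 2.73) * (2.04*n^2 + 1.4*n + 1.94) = -3.7944*n^5 - 1.9716*n^4 - 2.3992*n^3 + 6.7026*n^2 + 4.5592*n + 5.2962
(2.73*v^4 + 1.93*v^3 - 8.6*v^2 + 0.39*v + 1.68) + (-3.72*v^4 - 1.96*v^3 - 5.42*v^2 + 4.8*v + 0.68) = -0.99*v^4 - 0.03*v^3 - 14.02*v^2 + 5.19*v + 2.36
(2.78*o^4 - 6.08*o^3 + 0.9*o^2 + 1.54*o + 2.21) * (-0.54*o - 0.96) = -1.5012*o^5 + 0.614400000000001*o^4 + 5.3508*o^3 - 1.6956*o^2 - 2.6718*o - 2.1216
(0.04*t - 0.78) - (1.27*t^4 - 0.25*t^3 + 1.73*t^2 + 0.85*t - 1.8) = -1.27*t^4 + 0.25*t^3 - 1.73*t^2 - 0.81*t + 1.02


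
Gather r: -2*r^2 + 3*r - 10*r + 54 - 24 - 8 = -2*r^2 - 7*r + 22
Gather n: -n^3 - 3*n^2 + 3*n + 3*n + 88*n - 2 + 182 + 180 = -n^3 - 3*n^2 + 94*n + 360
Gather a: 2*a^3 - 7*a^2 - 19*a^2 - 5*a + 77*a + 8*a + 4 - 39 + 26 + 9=2*a^3 - 26*a^2 + 80*a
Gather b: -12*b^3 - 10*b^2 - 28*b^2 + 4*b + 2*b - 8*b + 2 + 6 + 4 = -12*b^3 - 38*b^2 - 2*b + 12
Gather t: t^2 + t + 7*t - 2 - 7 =t^2 + 8*t - 9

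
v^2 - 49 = (v - 7)*(v + 7)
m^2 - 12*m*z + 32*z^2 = (m - 8*z)*(m - 4*z)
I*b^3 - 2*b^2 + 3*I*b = b*(b + 3*I)*(I*b + 1)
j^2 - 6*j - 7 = (j - 7)*(j + 1)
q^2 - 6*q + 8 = (q - 4)*(q - 2)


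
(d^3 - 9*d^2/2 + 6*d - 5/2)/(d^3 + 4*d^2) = (2*d^3 - 9*d^2 + 12*d - 5)/(2*d^2*(d + 4))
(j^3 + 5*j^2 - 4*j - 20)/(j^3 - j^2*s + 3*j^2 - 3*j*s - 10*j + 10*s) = (-j - 2)/(-j + s)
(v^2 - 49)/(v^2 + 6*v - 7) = (v - 7)/(v - 1)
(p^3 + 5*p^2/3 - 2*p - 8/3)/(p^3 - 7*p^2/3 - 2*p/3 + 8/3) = (p + 2)/(p - 2)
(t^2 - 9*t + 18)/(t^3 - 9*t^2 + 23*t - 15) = (t - 6)/(t^2 - 6*t + 5)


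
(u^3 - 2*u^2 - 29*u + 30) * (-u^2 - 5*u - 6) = -u^5 - 3*u^4 + 33*u^3 + 127*u^2 + 24*u - 180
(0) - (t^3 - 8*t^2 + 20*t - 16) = -t^3 + 8*t^2 - 20*t + 16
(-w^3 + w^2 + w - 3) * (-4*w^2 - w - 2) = 4*w^5 - 3*w^4 - 3*w^3 + 9*w^2 + w + 6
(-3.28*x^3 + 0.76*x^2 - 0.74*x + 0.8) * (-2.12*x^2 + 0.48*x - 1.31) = 6.9536*x^5 - 3.1856*x^4 + 6.2304*x^3 - 3.0468*x^2 + 1.3534*x - 1.048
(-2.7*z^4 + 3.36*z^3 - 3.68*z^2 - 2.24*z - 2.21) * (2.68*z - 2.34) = -7.236*z^5 + 15.3228*z^4 - 17.7248*z^3 + 2.608*z^2 - 0.6812*z + 5.1714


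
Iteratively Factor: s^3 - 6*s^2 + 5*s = (s - 1)*(s^2 - 5*s) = s*(s - 1)*(s - 5)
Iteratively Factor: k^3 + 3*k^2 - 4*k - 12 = (k + 3)*(k^2 - 4) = (k + 2)*(k + 3)*(k - 2)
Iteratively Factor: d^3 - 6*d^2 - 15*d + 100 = (d - 5)*(d^2 - d - 20) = (d - 5)^2*(d + 4)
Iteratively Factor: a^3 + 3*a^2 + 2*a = (a + 1)*(a^2 + 2*a) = a*(a + 1)*(a + 2)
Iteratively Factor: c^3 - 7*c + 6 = (c - 1)*(c^2 + c - 6) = (c - 2)*(c - 1)*(c + 3)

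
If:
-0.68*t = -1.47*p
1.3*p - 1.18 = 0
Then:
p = 0.91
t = 1.96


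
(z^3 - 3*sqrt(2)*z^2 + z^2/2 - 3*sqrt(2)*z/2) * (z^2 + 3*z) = z^5 - 3*sqrt(2)*z^4 + 7*z^4/2 - 21*sqrt(2)*z^3/2 + 3*z^3/2 - 9*sqrt(2)*z^2/2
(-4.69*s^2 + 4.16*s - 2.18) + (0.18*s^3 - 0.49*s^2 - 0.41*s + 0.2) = 0.18*s^3 - 5.18*s^2 + 3.75*s - 1.98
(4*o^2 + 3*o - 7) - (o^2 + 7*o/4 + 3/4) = 3*o^2 + 5*o/4 - 31/4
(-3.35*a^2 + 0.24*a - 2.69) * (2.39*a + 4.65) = -8.0065*a^3 - 15.0039*a^2 - 5.3131*a - 12.5085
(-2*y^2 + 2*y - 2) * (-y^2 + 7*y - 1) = 2*y^4 - 16*y^3 + 18*y^2 - 16*y + 2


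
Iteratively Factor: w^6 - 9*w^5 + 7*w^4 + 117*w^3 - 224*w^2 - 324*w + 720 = (w - 3)*(w^5 - 6*w^4 - 11*w^3 + 84*w^2 + 28*w - 240) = (w - 3)*(w + 2)*(w^4 - 8*w^3 + 5*w^2 + 74*w - 120) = (w - 3)*(w - 2)*(w + 2)*(w^3 - 6*w^2 - 7*w + 60) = (w - 3)*(w - 2)*(w + 2)*(w + 3)*(w^2 - 9*w + 20) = (w - 4)*(w - 3)*(w - 2)*(w + 2)*(w + 3)*(w - 5)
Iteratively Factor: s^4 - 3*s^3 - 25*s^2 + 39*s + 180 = (s - 5)*(s^3 + 2*s^2 - 15*s - 36) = (s - 5)*(s + 3)*(s^2 - s - 12) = (s - 5)*(s + 3)^2*(s - 4)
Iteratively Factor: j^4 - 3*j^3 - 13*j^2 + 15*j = (j + 3)*(j^3 - 6*j^2 + 5*j) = (j - 1)*(j + 3)*(j^2 - 5*j) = (j - 5)*(j - 1)*(j + 3)*(j)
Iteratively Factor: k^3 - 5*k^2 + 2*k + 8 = (k + 1)*(k^2 - 6*k + 8) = (k - 4)*(k + 1)*(k - 2)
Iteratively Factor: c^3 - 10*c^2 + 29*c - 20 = (c - 1)*(c^2 - 9*c + 20) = (c - 5)*(c - 1)*(c - 4)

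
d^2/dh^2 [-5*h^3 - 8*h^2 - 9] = -30*h - 16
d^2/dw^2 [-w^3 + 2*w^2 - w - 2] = 4 - 6*w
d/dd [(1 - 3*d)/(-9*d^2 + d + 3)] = (27*d^2 - 3*d - (3*d - 1)*(18*d - 1) - 9)/(-9*d^2 + d + 3)^2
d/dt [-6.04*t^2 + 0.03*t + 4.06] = 0.03 - 12.08*t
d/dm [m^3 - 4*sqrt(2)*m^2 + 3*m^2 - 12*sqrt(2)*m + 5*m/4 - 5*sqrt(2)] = 3*m^2 - 8*sqrt(2)*m + 6*m - 12*sqrt(2) + 5/4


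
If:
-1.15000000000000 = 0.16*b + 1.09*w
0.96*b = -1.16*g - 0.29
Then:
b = -6.8125*w - 7.1875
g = 5.63793103448276*w + 5.69827586206897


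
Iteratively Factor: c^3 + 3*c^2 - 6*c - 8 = (c + 1)*(c^2 + 2*c - 8) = (c - 2)*(c + 1)*(c + 4)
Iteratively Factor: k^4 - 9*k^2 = (k + 3)*(k^3 - 3*k^2) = k*(k + 3)*(k^2 - 3*k) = k*(k - 3)*(k + 3)*(k)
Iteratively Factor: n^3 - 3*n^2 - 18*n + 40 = (n - 2)*(n^2 - n - 20) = (n - 5)*(n - 2)*(n + 4)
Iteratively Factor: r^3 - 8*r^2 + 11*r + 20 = (r - 4)*(r^2 - 4*r - 5) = (r - 4)*(r + 1)*(r - 5)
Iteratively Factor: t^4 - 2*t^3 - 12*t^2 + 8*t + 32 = (t + 2)*(t^3 - 4*t^2 - 4*t + 16) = (t - 2)*(t + 2)*(t^2 - 2*t - 8) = (t - 2)*(t + 2)^2*(t - 4)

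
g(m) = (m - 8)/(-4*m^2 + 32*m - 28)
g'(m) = (m - 8)*(8*m - 32)/(-4*m^2 + 32*m - 28)^2 + 1/(-4*m^2 + 32*m - 28) = (-m^2 + 8*m + 2*(m - 8)*(m - 4) - 7)/(4*(m^2 - 8*m + 7)^2)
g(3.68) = -0.12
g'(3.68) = 0.04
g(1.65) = -0.46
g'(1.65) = 0.69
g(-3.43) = 0.06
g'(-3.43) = 0.01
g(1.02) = -14.59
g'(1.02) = 729.17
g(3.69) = -0.12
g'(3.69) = 0.04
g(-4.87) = 0.05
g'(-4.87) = 0.01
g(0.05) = 0.30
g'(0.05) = 0.32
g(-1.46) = 0.11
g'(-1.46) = 0.05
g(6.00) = -0.10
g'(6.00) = -0.03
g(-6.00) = 0.04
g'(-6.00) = 0.01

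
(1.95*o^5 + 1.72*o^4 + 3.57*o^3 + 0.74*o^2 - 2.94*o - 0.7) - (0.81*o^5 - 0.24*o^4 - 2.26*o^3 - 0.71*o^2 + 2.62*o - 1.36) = 1.14*o^5 + 1.96*o^4 + 5.83*o^3 + 1.45*o^2 - 5.56*o + 0.66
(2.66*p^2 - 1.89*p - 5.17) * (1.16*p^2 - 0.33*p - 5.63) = 3.0856*p^4 - 3.0702*p^3 - 20.3493*p^2 + 12.3468*p + 29.1071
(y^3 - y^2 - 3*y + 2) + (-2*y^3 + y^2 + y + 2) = -y^3 - 2*y + 4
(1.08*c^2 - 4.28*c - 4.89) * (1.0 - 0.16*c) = -0.1728*c^3 + 1.7648*c^2 - 3.4976*c - 4.89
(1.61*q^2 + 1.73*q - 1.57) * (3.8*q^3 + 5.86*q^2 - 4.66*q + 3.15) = 6.118*q^5 + 16.0086*q^4 - 3.3308*q^3 - 12.1905*q^2 + 12.7657*q - 4.9455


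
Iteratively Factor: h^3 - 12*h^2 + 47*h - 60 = (h - 3)*(h^2 - 9*h + 20) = (h - 4)*(h - 3)*(h - 5)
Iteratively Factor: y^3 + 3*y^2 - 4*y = (y - 1)*(y^2 + 4*y) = y*(y - 1)*(y + 4)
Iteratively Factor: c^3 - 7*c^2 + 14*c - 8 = (c - 1)*(c^2 - 6*c + 8) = (c - 2)*(c - 1)*(c - 4)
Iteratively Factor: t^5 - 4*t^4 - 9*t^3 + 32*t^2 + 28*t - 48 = (t + 2)*(t^4 - 6*t^3 + 3*t^2 + 26*t - 24) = (t - 4)*(t + 2)*(t^3 - 2*t^2 - 5*t + 6) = (t - 4)*(t + 2)^2*(t^2 - 4*t + 3) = (t - 4)*(t - 1)*(t + 2)^2*(t - 3)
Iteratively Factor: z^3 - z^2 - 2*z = (z)*(z^2 - z - 2) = z*(z - 2)*(z + 1)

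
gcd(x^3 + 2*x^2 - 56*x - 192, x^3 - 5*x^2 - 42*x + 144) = x^2 - 2*x - 48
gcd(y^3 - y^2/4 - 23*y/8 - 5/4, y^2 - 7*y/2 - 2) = y + 1/2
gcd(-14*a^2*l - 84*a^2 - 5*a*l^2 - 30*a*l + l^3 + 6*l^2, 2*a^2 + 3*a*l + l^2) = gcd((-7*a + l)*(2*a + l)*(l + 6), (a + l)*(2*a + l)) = 2*a + l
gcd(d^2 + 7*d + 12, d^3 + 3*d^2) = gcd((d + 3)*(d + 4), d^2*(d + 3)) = d + 3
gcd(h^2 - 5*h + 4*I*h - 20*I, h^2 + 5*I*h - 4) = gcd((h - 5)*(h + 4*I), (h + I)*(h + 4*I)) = h + 4*I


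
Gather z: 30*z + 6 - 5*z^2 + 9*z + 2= -5*z^2 + 39*z + 8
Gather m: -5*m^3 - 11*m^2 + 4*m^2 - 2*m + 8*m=-5*m^3 - 7*m^2 + 6*m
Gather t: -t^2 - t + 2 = -t^2 - t + 2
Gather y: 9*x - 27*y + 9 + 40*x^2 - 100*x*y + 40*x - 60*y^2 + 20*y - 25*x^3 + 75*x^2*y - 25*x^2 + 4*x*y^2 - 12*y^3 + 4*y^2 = -25*x^3 + 15*x^2 + 49*x - 12*y^3 + y^2*(4*x - 56) + y*(75*x^2 - 100*x - 7) + 9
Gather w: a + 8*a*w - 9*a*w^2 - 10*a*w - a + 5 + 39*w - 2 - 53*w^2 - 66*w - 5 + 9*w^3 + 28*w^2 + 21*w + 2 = 9*w^3 + w^2*(-9*a - 25) + w*(-2*a - 6)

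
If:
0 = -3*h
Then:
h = 0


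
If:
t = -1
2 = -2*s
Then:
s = -1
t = -1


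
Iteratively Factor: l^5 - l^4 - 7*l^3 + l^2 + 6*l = (l - 1)*(l^4 - 7*l^2 - 6*l) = (l - 3)*(l - 1)*(l^3 + 3*l^2 + 2*l) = (l - 3)*(l - 1)*(l + 2)*(l^2 + l) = l*(l - 3)*(l - 1)*(l + 2)*(l + 1)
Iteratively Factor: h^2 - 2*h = (h)*(h - 2)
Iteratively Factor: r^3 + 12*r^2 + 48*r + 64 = (r + 4)*(r^2 + 8*r + 16) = (r + 4)^2*(r + 4)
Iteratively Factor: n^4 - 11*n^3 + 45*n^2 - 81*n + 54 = (n - 3)*(n^3 - 8*n^2 + 21*n - 18) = (n - 3)^2*(n^2 - 5*n + 6) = (n - 3)^3*(n - 2)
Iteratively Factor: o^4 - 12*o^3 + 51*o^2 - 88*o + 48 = (o - 3)*(o^3 - 9*o^2 + 24*o - 16) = (o - 4)*(o - 3)*(o^2 - 5*o + 4) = (o - 4)^2*(o - 3)*(o - 1)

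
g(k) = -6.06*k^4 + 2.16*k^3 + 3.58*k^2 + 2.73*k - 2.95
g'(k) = -24.24*k^3 + 6.48*k^2 + 7.16*k + 2.73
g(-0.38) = -3.72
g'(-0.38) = 2.28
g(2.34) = -130.98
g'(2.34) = -255.62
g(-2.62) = -309.92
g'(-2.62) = 464.40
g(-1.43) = -31.19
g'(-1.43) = 76.62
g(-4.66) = -3014.21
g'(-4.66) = 2563.04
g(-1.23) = -18.78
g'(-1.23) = 48.83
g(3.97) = -1305.88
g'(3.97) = -1383.43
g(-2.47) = -245.96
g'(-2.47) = 389.86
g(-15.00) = -313315.90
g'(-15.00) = 83163.33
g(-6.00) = -8210.77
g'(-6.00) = 5428.89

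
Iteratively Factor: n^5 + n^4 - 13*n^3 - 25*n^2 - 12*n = (n - 4)*(n^4 + 5*n^3 + 7*n^2 + 3*n) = (n - 4)*(n + 1)*(n^3 + 4*n^2 + 3*n) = n*(n - 4)*(n + 1)*(n^2 + 4*n + 3) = n*(n - 4)*(n + 1)*(n + 3)*(n + 1)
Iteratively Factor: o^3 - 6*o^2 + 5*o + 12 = (o + 1)*(o^2 - 7*o + 12) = (o - 3)*(o + 1)*(o - 4)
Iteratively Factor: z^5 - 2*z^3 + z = (z - 1)*(z^4 + z^3 - z^2 - z) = (z - 1)^2*(z^3 + 2*z^2 + z) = z*(z - 1)^2*(z^2 + 2*z + 1) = z*(z - 1)^2*(z + 1)*(z + 1)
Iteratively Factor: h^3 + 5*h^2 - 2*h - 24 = (h - 2)*(h^2 + 7*h + 12) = (h - 2)*(h + 3)*(h + 4)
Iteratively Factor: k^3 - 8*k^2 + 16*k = (k - 4)*(k^2 - 4*k) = k*(k - 4)*(k - 4)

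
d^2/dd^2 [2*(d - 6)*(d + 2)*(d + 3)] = 12*d - 4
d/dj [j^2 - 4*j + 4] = 2*j - 4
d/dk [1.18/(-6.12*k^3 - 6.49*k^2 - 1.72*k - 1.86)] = (21.6648*k^2 + 15.3164*k + 2.0296)/(6.12*k^3 + 6.49*k^2 + 1.72*k + 1.86)^2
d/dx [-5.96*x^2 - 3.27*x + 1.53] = -11.92*x - 3.27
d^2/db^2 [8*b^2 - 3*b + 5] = 16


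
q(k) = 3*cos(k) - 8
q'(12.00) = 1.61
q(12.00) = -5.47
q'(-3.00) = 0.42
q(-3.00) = -10.97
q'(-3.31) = -0.50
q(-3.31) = -10.96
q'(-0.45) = 1.30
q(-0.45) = -5.30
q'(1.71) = -2.97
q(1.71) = -8.42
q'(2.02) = -2.70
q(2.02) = -9.30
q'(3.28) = 0.41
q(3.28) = -10.97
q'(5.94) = 1.01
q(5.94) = -5.17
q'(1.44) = -2.97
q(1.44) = -7.61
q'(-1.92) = 2.82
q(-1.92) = -9.03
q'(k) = -3*sin(k)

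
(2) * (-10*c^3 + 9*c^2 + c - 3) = -20*c^3 + 18*c^2 + 2*c - 6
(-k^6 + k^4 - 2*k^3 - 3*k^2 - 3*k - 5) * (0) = 0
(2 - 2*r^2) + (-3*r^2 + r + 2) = -5*r^2 + r + 4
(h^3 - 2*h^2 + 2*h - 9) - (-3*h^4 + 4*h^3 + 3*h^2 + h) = 3*h^4 - 3*h^3 - 5*h^2 + h - 9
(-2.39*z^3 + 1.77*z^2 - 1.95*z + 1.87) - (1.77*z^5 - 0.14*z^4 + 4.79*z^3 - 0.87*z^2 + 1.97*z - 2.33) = -1.77*z^5 + 0.14*z^4 - 7.18*z^3 + 2.64*z^2 - 3.92*z + 4.2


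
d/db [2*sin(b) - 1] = 2*cos(b)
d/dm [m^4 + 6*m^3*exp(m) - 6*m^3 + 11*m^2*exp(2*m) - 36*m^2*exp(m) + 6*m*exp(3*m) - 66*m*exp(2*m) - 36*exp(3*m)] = 6*m^3*exp(m) + 4*m^3 + 22*m^2*exp(2*m) - 18*m^2*exp(m) - 18*m^2 + 18*m*exp(3*m) - 110*m*exp(2*m) - 72*m*exp(m) - 102*exp(3*m) - 66*exp(2*m)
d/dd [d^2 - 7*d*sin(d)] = -7*d*cos(d) + 2*d - 7*sin(d)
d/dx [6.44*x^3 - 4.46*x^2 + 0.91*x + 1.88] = 19.32*x^2 - 8.92*x + 0.91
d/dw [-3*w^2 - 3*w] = -6*w - 3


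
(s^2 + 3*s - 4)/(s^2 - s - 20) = (s - 1)/(s - 5)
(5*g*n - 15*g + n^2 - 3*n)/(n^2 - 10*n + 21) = (5*g + n)/(n - 7)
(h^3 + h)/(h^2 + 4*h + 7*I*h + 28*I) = (h^3 + h)/(h^2 + h*(4 + 7*I) + 28*I)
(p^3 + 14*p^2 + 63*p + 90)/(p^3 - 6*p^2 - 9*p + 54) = (p^2 + 11*p + 30)/(p^2 - 9*p + 18)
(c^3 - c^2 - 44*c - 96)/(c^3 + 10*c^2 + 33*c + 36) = (c - 8)/(c + 3)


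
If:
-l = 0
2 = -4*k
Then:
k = -1/2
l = 0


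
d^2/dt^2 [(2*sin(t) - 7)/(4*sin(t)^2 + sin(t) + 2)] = (-32*sin(t)^5 + 456*sin(t)^4 + 244*sin(t)^3 - 885*sin(t)^2 - 286*sin(t) + 90)/(4*sin(t)^2 + sin(t) + 2)^3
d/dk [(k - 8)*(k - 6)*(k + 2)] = 3*k^2 - 24*k + 20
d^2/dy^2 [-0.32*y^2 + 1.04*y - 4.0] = -0.640000000000000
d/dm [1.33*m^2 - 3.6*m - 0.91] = 2.66*m - 3.6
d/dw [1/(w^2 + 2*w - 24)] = 2*(-w - 1)/(w^2 + 2*w - 24)^2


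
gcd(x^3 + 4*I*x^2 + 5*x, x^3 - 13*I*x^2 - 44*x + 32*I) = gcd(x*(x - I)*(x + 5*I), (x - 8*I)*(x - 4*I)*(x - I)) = x - I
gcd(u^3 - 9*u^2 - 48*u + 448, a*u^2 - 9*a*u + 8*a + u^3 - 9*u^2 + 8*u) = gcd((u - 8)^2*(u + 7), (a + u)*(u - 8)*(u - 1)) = u - 8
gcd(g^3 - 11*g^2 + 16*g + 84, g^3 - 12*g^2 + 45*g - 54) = g - 6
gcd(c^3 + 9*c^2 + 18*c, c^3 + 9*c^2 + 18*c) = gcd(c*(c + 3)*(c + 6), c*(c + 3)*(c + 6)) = c^3 + 9*c^2 + 18*c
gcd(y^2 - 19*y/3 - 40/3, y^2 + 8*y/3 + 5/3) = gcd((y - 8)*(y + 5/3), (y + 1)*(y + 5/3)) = y + 5/3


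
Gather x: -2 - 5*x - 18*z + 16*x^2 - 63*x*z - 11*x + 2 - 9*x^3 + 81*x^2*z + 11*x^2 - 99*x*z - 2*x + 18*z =-9*x^3 + x^2*(81*z + 27) + x*(-162*z - 18)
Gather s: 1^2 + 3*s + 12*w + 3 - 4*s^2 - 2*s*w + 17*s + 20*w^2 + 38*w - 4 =-4*s^2 + s*(20 - 2*w) + 20*w^2 + 50*w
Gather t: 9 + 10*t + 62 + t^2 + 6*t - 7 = t^2 + 16*t + 64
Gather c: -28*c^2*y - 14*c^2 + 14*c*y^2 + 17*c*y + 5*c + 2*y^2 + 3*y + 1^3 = c^2*(-28*y - 14) + c*(14*y^2 + 17*y + 5) + 2*y^2 + 3*y + 1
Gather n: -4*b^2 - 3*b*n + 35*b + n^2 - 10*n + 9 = -4*b^2 + 35*b + n^2 + n*(-3*b - 10) + 9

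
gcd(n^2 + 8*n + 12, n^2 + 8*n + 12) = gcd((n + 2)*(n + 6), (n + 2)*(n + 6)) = n^2 + 8*n + 12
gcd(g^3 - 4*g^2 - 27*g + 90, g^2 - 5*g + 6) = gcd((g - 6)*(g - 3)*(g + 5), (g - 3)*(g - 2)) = g - 3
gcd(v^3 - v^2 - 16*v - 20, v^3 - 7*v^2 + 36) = v + 2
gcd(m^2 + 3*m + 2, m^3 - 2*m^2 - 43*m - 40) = m + 1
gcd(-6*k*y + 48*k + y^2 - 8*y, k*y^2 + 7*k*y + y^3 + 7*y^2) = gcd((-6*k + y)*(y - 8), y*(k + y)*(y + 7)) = 1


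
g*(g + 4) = g^2 + 4*g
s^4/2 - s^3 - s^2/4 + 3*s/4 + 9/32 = (s/2 + 1/4)*(s - 3/2)^2*(s + 1/2)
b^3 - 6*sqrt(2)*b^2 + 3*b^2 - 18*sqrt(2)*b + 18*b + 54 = (b + 3)*(b - 3*sqrt(2))^2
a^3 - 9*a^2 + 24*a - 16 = (a - 4)^2*(a - 1)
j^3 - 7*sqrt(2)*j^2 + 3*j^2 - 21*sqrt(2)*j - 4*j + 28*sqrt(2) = (j - 1)*(j + 4)*(j - 7*sqrt(2))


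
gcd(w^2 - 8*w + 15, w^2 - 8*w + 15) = w^2 - 8*w + 15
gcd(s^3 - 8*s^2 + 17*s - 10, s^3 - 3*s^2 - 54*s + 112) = s - 2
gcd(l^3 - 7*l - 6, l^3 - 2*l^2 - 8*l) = l + 2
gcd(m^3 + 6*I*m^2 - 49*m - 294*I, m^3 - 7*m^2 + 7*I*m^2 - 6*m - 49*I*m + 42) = m^2 + m*(-7 + 6*I) - 42*I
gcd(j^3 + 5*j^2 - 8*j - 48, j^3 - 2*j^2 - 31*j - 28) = j + 4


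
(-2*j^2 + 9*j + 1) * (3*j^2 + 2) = -6*j^4 + 27*j^3 - j^2 + 18*j + 2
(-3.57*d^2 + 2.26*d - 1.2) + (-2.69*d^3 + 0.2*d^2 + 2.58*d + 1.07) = -2.69*d^3 - 3.37*d^2 + 4.84*d - 0.13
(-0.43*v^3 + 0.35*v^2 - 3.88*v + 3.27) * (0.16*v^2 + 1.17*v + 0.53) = -0.0688*v^5 - 0.4471*v^4 - 0.4392*v^3 - 3.8309*v^2 + 1.7695*v + 1.7331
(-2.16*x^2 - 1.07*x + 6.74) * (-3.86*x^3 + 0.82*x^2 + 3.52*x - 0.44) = 8.3376*x^5 + 2.359*x^4 - 34.497*x^3 + 2.7108*x^2 + 24.1956*x - 2.9656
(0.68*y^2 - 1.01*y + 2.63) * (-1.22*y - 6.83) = -0.8296*y^3 - 3.4122*y^2 + 3.6897*y - 17.9629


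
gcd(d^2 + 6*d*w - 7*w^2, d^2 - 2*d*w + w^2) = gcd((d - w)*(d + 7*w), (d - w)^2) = -d + w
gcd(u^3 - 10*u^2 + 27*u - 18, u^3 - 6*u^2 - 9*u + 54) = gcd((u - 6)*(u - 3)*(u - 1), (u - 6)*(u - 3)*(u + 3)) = u^2 - 9*u + 18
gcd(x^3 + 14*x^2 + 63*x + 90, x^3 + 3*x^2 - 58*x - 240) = x^2 + 11*x + 30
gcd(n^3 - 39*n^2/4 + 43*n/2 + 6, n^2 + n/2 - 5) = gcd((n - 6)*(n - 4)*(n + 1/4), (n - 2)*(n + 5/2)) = 1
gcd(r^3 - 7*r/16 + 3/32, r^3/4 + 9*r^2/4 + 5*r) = 1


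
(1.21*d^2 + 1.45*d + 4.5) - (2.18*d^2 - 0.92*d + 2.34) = -0.97*d^2 + 2.37*d + 2.16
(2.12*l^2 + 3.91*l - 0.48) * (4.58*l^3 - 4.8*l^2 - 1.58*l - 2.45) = 9.7096*l^5 + 7.7318*l^4 - 24.316*l^3 - 9.0678*l^2 - 8.8211*l + 1.176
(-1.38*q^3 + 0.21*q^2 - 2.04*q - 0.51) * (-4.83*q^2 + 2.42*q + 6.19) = 6.6654*q^5 - 4.3539*q^4 + 1.8192*q^3 - 1.1736*q^2 - 13.8618*q - 3.1569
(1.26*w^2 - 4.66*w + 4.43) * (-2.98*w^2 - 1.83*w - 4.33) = -3.7548*w^4 + 11.581*w^3 - 10.1294*w^2 + 12.0709*w - 19.1819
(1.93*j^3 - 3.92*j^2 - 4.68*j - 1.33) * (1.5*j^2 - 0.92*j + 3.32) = 2.895*j^5 - 7.6556*j^4 + 2.994*j^3 - 10.7038*j^2 - 14.314*j - 4.4156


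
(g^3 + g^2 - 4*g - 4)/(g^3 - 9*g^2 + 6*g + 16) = (g + 2)/(g - 8)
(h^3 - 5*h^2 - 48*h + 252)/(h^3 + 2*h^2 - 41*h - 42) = (h - 6)/(h + 1)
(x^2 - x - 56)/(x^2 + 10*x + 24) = (x^2 - x - 56)/(x^2 + 10*x + 24)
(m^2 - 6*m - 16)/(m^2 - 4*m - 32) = (m + 2)/(m + 4)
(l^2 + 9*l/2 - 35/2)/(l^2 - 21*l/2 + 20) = (l + 7)/(l - 8)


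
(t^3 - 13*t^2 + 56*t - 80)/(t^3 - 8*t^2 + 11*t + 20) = (t - 4)/(t + 1)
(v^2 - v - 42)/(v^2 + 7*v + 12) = (v^2 - v - 42)/(v^2 + 7*v + 12)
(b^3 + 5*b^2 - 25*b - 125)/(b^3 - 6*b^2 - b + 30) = (b^2 + 10*b + 25)/(b^2 - b - 6)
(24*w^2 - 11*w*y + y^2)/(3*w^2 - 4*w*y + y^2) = (-8*w + y)/(-w + y)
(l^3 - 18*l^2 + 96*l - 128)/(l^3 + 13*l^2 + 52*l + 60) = (l^3 - 18*l^2 + 96*l - 128)/(l^3 + 13*l^2 + 52*l + 60)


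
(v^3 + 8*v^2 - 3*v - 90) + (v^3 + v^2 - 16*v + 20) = 2*v^3 + 9*v^2 - 19*v - 70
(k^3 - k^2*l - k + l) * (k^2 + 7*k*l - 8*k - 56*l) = k^5 + 6*k^4*l - 8*k^4 - 7*k^3*l^2 - 48*k^3*l - k^3 + 56*k^2*l^2 - 6*k^2*l + 8*k^2 + 7*k*l^2 + 48*k*l - 56*l^2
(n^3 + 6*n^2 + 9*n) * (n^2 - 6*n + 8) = n^5 - 19*n^3 - 6*n^2 + 72*n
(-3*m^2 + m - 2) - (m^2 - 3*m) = -4*m^2 + 4*m - 2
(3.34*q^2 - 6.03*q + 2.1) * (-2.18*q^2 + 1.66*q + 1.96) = -7.2812*q^4 + 18.6898*q^3 - 8.0414*q^2 - 8.3328*q + 4.116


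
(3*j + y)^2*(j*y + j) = 9*j^3*y + 9*j^3 + 6*j^2*y^2 + 6*j^2*y + j*y^3 + j*y^2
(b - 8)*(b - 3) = b^2 - 11*b + 24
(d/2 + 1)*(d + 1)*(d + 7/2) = d^3/2 + 13*d^2/4 + 25*d/4 + 7/2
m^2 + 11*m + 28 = (m + 4)*(m + 7)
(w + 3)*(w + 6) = w^2 + 9*w + 18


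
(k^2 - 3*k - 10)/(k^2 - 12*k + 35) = (k + 2)/(k - 7)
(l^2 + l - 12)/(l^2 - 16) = (l - 3)/(l - 4)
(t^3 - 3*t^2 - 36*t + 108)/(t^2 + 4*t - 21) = (t^2 - 36)/(t + 7)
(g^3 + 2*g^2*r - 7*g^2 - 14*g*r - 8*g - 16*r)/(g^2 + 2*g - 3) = (g^3 + 2*g^2*r - 7*g^2 - 14*g*r - 8*g - 16*r)/(g^2 + 2*g - 3)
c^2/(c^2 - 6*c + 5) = c^2/(c^2 - 6*c + 5)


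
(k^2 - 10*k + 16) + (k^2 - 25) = 2*k^2 - 10*k - 9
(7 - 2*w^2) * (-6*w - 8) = 12*w^3 + 16*w^2 - 42*w - 56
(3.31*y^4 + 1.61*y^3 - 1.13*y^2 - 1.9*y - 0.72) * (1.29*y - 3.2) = 4.2699*y^5 - 8.5151*y^4 - 6.6097*y^3 + 1.165*y^2 + 5.1512*y + 2.304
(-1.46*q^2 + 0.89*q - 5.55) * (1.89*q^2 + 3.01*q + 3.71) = -2.7594*q^4 - 2.7125*q^3 - 13.2272*q^2 - 13.4036*q - 20.5905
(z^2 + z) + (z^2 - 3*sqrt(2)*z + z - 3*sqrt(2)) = 2*z^2 - 3*sqrt(2)*z + 2*z - 3*sqrt(2)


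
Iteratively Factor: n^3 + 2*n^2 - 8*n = (n)*(n^2 + 2*n - 8) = n*(n + 4)*(n - 2)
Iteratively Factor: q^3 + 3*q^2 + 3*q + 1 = (q + 1)*(q^2 + 2*q + 1) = (q + 1)^2*(q + 1)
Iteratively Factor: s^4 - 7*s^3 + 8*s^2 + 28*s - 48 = (s - 2)*(s^3 - 5*s^2 - 2*s + 24) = (s - 2)*(s + 2)*(s^2 - 7*s + 12) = (s - 3)*(s - 2)*(s + 2)*(s - 4)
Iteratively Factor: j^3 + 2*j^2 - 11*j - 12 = (j - 3)*(j^2 + 5*j + 4) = (j - 3)*(j + 1)*(j + 4)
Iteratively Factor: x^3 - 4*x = (x)*(x^2 - 4) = x*(x + 2)*(x - 2)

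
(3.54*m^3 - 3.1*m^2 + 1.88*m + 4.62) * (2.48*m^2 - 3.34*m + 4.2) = 8.7792*m^5 - 19.5116*m^4 + 29.8844*m^3 - 7.8416*m^2 - 7.5348*m + 19.404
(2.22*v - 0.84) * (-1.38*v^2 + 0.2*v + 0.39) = -3.0636*v^3 + 1.6032*v^2 + 0.6978*v - 0.3276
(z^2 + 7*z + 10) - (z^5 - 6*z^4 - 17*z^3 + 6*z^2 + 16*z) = -z^5 + 6*z^4 + 17*z^3 - 5*z^2 - 9*z + 10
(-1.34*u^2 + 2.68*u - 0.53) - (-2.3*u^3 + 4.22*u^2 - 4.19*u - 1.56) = 2.3*u^3 - 5.56*u^2 + 6.87*u + 1.03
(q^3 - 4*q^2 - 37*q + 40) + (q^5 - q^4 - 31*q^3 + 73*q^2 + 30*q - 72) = q^5 - q^4 - 30*q^3 + 69*q^2 - 7*q - 32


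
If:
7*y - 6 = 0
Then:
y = 6/7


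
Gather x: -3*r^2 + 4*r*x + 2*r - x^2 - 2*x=-3*r^2 + 2*r - x^2 + x*(4*r - 2)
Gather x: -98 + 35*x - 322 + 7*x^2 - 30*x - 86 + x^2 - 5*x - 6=8*x^2 - 512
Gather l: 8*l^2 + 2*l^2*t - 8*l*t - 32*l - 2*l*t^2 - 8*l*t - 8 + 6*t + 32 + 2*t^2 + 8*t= l^2*(2*t + 8) + l*(-2*t^2 - 16*t - 32) + 2*t^2 + 14*t + 24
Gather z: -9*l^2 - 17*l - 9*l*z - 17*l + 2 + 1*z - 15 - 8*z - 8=-9*l^2 - 34*l + z*(-9*l - 7) - 21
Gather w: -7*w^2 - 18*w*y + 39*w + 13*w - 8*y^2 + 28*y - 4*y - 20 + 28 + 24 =-7*w^2 + w*(52 - 18*y) - 8*y^2 + 24*y + 32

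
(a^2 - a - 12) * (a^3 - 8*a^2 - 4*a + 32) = a^5 - 9*a^4 - 8*a^3 + 132*a^2 + 16*a - 384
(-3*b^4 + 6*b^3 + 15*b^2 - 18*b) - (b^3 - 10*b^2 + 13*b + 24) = -3*b^4 + 5*b^3 + 25*b^2 - 31*b - 24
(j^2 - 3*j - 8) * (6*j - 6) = 6*j^3 - 24*j^2 - 30*j + 48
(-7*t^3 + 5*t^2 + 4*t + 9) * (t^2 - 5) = -7*t^5 + 5*t^4 + 39*t^3 - 16*t^2 - 20*t - 45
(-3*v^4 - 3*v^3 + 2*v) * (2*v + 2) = -6*v^5 - 12*v^4 - 6*v^3 + 4*v^2 + 4*v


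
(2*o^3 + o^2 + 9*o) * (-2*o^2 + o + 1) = -4*o^5 - 15*o^3 + 10*o^2 + 9*o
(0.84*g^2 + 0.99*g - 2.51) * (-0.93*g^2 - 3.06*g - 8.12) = -0.7812*g^4 - 3.4911*g^3 - 7.5159*g^2 - 0.358199999999999*g + 20.3812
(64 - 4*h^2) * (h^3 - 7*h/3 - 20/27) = -4*h^5 + 220*h^3/3 + 80*h^2/27 - 448*h/3 - 1280/27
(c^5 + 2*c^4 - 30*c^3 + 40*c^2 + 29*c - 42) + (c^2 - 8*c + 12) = c^5 + 2*c^4 - 30*c^3 + 41*c^2 + 21*c - 30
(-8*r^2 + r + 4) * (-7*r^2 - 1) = 56*r^4 - 7*r^3 - 20*r^2 - r - 4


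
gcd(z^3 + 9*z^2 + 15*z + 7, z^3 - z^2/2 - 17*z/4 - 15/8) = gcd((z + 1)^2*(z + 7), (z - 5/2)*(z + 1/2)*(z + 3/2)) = 1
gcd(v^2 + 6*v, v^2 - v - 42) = v + 6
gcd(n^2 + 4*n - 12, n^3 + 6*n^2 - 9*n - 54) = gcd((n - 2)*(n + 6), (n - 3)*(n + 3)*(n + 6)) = n + 6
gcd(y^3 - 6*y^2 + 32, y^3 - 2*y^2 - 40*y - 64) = y + 2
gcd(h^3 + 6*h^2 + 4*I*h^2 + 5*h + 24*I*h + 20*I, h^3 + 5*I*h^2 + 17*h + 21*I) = 1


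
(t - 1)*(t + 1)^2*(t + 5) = t^4 + 6*t^3 + 4*t^2 - 6*t - 5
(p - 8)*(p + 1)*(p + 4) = p^3 - 3*p^2 - 36*p - 32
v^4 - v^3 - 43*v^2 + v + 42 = (v - 7)*(v - 1)*(v + 1)*(v + 6)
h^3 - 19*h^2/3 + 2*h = h*(h - 6)*(h - 1/3)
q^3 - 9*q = q*(q - 3)*(q + 3)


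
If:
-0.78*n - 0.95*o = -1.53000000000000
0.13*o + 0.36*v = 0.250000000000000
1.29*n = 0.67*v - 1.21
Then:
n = -1.04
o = 2.46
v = -0.20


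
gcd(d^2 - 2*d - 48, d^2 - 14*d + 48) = d - 8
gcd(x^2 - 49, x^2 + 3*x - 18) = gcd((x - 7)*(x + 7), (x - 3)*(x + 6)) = 1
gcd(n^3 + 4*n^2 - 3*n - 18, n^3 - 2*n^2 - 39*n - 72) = n^2 + 6*n + 9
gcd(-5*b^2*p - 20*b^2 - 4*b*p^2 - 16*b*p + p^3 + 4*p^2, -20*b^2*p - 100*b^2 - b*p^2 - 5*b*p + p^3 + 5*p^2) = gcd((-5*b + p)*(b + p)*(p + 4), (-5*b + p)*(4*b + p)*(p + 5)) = -5*b + p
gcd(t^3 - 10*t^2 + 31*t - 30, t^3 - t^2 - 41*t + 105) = t^2 - 8*t + 15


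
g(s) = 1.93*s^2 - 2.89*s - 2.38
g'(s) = 3.86*s - 2.89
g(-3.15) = 25.87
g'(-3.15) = -15.05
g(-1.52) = 6.47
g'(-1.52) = -8.76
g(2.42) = 1.93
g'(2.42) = 6.45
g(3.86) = 15.22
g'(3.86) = 12.01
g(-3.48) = 31.05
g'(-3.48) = -16.32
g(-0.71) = 0.64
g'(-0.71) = -5.63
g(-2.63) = 18.57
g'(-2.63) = -13.04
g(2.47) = 2.26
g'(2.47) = 6.64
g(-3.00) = 23.66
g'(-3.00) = -14.47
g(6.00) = 49.76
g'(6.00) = 20.27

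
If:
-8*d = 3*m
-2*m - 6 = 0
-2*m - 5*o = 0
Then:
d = 9/8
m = -3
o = 6/5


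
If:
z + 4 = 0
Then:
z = -4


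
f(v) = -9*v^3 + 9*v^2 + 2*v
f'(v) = -27*v^2 + 18*v + 2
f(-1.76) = 73.42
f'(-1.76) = -113.32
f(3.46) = -258.13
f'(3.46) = -258.95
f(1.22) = -0.51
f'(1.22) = -16.23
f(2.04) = -34.87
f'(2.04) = -73.64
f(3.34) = -228.26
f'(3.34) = -239.08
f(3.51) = -271.29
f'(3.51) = -267.46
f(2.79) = -119.82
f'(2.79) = -157.95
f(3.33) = -225.87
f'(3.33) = -237.46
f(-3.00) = 318.00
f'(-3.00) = -295.00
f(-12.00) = 16824.00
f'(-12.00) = -4102.00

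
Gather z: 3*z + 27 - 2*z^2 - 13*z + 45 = -2*z^2 - 10*z + 72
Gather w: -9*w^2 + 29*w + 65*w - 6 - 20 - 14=-9*w^2 + 94*w - 40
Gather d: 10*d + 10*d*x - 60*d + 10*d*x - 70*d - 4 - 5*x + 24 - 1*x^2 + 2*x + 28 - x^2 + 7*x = d*(20*x - 120) - 2*x^2 + 4*x + 48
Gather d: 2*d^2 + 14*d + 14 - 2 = 2*d^2 + 14*d + 12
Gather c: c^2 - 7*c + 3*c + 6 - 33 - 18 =c^2 - 4*c - 45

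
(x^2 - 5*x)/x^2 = (x - 5)/x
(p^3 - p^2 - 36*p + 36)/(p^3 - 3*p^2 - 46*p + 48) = (p - 6)/(p - 8)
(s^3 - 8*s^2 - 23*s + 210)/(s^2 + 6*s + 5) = (s^2 - 13*s + 42)/(s + 1)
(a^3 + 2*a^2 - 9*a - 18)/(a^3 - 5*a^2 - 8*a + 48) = (a^2 - a - 6)/(a^2 - 8*a + 16)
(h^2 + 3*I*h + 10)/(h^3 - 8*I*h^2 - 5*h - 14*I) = (h + 5*I)/(h^2 - 6*I*h + 7)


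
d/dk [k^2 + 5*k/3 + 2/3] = 2*k + 5/3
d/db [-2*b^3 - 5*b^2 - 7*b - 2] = -6*b^2 - 10*b - 7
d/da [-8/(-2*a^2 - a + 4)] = 8*(-4*a - 1)/(2*a^2 + a - 4)^2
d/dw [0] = 0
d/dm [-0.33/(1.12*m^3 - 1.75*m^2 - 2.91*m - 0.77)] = (1.1088*m^2 - 1.155*m - 0.9603)/(-1.12*m^3 + 1.75*m^2 + 2.91*m + 0.77)^2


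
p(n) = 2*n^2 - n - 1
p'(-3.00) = -13.00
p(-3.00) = 20.00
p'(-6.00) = -25.00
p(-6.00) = 77.00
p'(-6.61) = -27.44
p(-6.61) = 92.99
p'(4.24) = 15.96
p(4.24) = 30.72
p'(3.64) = 13.56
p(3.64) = 21.86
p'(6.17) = 23.68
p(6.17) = 68.97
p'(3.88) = 14.52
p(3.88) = 25.23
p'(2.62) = 9.48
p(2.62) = 10.11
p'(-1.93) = -8.72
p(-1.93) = 8.38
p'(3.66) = 13.64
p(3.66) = 22.13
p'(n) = 4*n - 1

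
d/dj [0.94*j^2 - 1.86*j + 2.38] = 1.88*j - 1.86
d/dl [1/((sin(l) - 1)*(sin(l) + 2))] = -(sin(2*l) + cos(l))/((sin(l) - 1)^2*(sin(l) + 2)^2)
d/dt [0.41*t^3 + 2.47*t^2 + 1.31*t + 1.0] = 1.23*t^2 + 4.94*t + 1.31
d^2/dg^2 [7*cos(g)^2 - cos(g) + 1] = cos(g) - 14*cos(2*g)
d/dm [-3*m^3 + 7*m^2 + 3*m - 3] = -9*m^2 + 14*m + 3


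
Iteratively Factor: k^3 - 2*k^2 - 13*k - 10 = (k - 5)*(k^2 + 3*k + 2) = (k - 5)*(k + 2)*(k + 1)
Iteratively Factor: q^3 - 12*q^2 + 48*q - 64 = (q - 4)*(q^2 - 8*q + 16) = (q - 4)^2*(q - 4)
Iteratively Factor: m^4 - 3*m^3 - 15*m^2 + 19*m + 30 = (m + 1)*(m^3 - 4*m^2 - 11*m + 30) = (m - 5)*(m + 1)*(m^2 + m - 6) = (m - 5)*(m + 1)*(m + 3)*(m - 2)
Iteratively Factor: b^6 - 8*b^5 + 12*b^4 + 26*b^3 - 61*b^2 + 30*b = (b - 1)*(b^5 - 7*b^4 + 5*b^3 + 31*b^2 - 30*b) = b*(b - 1)*(b^4 - 7*b^3 + 5*b^2 + 31*b - 30) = b*(b - 5)*(b - 1)*(b^3 - 2*b^2 - 5*b + 6) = b*(b - 5)*(b - 1)*(b + 2)*(b^2 - 4*b + 3) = b*(b - 5)*(b - 1)^2*(b + 2)*(b - 3)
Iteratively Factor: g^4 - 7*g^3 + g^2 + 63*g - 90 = (g - 2)*(g^3 - 5*g^2 - 9*g + 45) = (g - 2)*(g + 3)*(g^2 - 8*g + 15) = (g - 3)*(g - 2)*(g + 3)*(g - 5)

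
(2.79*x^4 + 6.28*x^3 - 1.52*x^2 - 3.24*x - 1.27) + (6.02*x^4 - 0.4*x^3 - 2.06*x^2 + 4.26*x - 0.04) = 8.81*x^4 + 5.88*x^3 - 3.58*x^2 + 1.02*x - 1.31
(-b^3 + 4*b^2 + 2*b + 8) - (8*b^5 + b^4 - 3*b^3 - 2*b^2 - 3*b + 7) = -8*b^5 - b^4 + 2*b^3 + 6*b^2 + 5*b + 1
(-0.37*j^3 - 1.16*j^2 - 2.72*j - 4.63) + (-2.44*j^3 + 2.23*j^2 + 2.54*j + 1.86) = -2.81*j^3 + 1.07*j^2 - 0.18*j - 2.77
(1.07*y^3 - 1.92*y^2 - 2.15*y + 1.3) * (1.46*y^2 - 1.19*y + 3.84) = 1.5622*y^5 - 4.0765*y^4 + 3.2546*y^3 - 2.9163*y^2 - 9.803*y + 4.992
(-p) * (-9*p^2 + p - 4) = 9*p^3 - p^2 + 4*p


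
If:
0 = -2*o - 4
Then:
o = -2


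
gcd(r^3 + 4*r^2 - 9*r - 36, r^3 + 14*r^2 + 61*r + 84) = r^2 + 7*r + 12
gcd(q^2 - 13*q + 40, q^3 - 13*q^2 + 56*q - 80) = q - 5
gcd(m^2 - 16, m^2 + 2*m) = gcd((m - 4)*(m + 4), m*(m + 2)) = 1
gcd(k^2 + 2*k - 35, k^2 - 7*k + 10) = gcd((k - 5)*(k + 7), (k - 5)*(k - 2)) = k - 5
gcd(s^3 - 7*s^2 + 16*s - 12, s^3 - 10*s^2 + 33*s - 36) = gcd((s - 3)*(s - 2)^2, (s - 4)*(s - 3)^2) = s - 3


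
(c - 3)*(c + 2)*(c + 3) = c^3 + 2*c^2 - 9*c - 18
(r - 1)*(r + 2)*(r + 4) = r^3 + 5*r^2 + 2*r - 8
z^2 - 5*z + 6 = (z - 3)*(z - 2)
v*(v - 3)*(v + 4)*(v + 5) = v^4 + 6*v^3 - 7*v^2 - 60*v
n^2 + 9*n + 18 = (n + 3)*(n + 6)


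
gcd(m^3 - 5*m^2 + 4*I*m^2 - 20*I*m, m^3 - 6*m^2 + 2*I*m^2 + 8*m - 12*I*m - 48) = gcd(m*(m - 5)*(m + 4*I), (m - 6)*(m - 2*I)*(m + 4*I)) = m + 4*I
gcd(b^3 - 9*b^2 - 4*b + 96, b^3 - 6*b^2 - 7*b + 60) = b^2 - b - 12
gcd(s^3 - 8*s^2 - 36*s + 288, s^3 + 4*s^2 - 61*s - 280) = s - 8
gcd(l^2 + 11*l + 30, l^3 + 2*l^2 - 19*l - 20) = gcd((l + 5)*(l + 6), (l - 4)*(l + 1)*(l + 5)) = l + 5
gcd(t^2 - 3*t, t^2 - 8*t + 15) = t - 3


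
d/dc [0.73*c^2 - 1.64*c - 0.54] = 1.46*c - 1.64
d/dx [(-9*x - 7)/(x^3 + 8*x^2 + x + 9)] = (-9*x^3 - 72*x^2 - 9*x + (9*x + 7)*(3*x^2 + 16*x + 1) - 81)/(x^3 + 8*x^2 + x + 9)^2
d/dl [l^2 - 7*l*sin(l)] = -7*l*cos(l) + 2*l - 7*sin(l)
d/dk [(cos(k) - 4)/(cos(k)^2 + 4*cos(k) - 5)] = (cos(k)^2 - 8*cos(k) - 11)*sin(k)/(cos(k)^2 + 4*cos(k) - 5)^2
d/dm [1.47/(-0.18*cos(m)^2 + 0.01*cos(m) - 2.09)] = (0.0147 - 0.5292*cos(m))*sin(m)/(0.18*cos(m)^2 - 0.01*cos(m) + 2.09)^2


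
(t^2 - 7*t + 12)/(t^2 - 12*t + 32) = (t - 3)/(t - 8)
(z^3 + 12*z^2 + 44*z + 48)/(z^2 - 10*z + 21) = (z^3 + 12*z^2 + 44*z + 48)/(z^2 - 10*z + 21)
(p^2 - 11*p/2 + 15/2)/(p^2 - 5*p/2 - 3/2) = (2*p - 5)/(2*p + 1)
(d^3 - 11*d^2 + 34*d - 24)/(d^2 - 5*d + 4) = d - 6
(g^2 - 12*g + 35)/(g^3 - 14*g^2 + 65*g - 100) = (g - 7)/(g^2 - 9*g + 20)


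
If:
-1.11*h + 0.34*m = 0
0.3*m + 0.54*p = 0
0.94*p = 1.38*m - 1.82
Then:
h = 0.29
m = 0.96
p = -0.53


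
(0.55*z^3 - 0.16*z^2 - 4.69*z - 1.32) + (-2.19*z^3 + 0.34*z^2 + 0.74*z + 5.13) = -1.64*z^3 + 0.18*z^2 - 3.95*z + 3.81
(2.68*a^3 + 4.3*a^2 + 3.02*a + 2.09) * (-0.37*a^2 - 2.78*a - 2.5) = -0.9916*a^5 - 9.0414*a^4 - 19.7714*a^3 - 19.9189*a^2 - 13.3602*a - 5.225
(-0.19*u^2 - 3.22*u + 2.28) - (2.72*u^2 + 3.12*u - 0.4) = -2.91*u^2 - 6.34*u + 2.68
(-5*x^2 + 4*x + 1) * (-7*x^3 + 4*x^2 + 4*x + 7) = 35*x^5 - 48*x^4 - 11*x^3 - 15*x^2 + 32*x + 7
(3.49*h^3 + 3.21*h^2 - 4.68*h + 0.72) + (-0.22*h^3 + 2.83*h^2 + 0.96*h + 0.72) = 3.27*h^3 + 6.04*h^2 - 3.72*h + 1.44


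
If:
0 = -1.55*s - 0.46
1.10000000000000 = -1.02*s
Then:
No Solution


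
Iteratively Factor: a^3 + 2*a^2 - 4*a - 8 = (a - 2)*(a^2 + 4*a + 4) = (a - 2)*(a + 2)*(a + 2)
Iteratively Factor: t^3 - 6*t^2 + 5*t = (t - 1)*(t^2 - 5*t) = t*(t - 1)*(t - 5)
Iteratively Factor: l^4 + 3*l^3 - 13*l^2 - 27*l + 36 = (l + 3)*(l^3 - 13*l + 12) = (l - 3)*(l + 3)*(l^2 + 3*l - 4) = (l - 3)*(l + 3)*(l + 4)*(l - 1)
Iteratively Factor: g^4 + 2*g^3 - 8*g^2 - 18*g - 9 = (g + 1)*(g^3 + g^2 - 9*g - 9) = (g + 1)*(g + 3)*(g^2 - 2*g - 3) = (g + 1)^2*(g + 3)*(g - 3)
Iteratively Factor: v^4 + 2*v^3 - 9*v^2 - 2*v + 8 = (v - 2)*(v^3 + 4*v^2 - v - 4) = (v - 2)*(v + 1)*(v^2 + 3*v - 4) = (v - 2)*(v + 1)*(v + 4)*(v - 1)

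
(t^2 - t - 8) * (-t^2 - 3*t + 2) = -t^4 - 2*t^3 + 13*t^2 + 22*t - 16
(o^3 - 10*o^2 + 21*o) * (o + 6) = o^4 - 4*o^3 - 39*o^2 + 126*o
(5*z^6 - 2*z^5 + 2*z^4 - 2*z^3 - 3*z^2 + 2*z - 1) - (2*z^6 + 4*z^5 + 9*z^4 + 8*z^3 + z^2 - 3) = 3*z^6 - 6*z^5 - 7*z^4 - 10*z^3 - 4*z^2 + 2*z + 2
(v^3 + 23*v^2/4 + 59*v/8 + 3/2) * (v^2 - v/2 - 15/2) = v^5 + 21*v^4/4 - 3*v^3 - 725*v^2/16 - 897*v/16 - 45/4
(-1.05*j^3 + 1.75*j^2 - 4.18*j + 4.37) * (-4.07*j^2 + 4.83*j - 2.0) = 4.2735*j^5 - 12.194*j^4 + 27.5651*j^3 - 41.4753*j^2 + 29.4671*j - 8.74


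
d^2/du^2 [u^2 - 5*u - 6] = 2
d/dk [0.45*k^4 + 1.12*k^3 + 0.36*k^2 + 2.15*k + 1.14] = 1.8*k^3 + 3.36*k^2 + 0.72*k + 2.15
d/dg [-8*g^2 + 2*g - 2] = 2 - 16*g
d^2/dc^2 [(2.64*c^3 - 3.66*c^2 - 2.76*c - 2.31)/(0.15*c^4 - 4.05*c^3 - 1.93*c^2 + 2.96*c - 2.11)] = (0.1188*c^9 - 0.494100000000003*c^8 + 17.18118*c^7 - 154.0791*c^6 + 4.71231000000034*c^5 - 1126.50777*c^4 + 23.6068199999999*c^3 + 379.27755*c^2 + 335.57859*c - 88.72965)/(0.003375*c^12 - 0.273375*c^11 + 7.25085*c^10 - 59.195475*c^9 - 104.225895*c^8 + 102.946095*c^7 + 35.411948*c^6 - 177.954258*c^5 + 79.463244*c^4 + 44.165369*c^3 - 81.238587*c^2 + 39.534648*c - 9.393931)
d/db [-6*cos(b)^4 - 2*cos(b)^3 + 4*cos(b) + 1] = 2*(12*cos(b)^3 + 3*cos(b)^2 - 2)*sin(b)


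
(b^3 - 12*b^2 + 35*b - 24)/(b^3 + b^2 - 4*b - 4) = (b^3 - 12*b^2 + 35*b - 24)/(b^3 + b^2 - 4*b - 4)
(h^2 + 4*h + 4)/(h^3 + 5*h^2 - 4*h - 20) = (h + 2)/(h^2 + 3*h - 10)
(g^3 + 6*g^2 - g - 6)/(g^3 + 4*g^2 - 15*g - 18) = (g - 1)/(g - 3)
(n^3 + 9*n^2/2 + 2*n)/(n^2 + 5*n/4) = 2*(2*n^2 + 9*n + 4)/(4*n + 5)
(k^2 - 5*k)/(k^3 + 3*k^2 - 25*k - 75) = k/(k^2 + 8*k + 15)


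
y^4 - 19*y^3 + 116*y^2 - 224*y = y*(y - 8)*(y - 7)*(y - 4)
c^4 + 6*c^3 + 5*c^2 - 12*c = c*(c - 1)*(c + 3)*(c + 4)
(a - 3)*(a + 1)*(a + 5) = a^3 + 3*a^2 - 13*a - 15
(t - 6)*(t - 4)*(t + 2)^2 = t^4 - 6*t^3 - 12*t^2 + 56*t + 96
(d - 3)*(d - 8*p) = d^2 - 8*d*p - 3*d + 24*p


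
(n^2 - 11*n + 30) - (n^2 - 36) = 66 - 11*n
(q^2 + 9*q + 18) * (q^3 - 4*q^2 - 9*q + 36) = q^5 + 5*q^4 - 27*q^3 - 117*q^2 + 162*q + 648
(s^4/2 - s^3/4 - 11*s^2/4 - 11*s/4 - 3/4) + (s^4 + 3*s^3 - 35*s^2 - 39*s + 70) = 3*s^4/2 + 11*s^3/4 - 151*s^2/4 - 167*s/4 + 277/4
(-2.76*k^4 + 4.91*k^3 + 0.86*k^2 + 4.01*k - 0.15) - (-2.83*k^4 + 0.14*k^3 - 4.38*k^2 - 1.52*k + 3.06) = 0.0700000000000003*k^4 + 4.77*k^3 + 5.24*k^2 + 5.53*k - 3.21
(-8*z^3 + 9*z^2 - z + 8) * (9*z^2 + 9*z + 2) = -72*z^5 + 9*z^4 + 56*z^3 + 81*z^2 + 70*z + 16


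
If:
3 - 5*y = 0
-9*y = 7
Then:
No Solution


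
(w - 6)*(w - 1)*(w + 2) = w^3 - 5*w^2 - 8*w + 12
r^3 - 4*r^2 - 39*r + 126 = (r - 7)*(r - 3)*(r + 6)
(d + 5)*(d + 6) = d^2 + 11*d + 30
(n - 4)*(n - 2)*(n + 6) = n^3 - 28*n + 48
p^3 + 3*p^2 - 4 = (p - 1)*(p + 2)^2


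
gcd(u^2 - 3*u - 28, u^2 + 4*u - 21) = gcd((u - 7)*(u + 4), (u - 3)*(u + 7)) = 1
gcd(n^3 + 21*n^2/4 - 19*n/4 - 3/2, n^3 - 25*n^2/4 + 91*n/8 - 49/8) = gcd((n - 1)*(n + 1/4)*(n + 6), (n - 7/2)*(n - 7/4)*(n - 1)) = n - 1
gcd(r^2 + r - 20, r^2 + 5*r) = r + 5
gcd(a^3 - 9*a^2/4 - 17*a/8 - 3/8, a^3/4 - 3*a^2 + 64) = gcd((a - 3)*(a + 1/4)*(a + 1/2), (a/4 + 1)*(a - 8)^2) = 1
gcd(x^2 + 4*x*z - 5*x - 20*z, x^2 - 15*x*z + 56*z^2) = 1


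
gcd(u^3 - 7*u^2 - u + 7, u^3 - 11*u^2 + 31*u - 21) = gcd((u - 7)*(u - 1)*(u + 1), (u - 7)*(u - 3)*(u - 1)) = u^2 - 8*u + 7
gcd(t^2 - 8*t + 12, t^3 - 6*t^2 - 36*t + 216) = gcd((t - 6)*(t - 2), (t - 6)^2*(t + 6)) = t - 6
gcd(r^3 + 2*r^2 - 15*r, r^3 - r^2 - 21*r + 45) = r^2 + 2*r - 15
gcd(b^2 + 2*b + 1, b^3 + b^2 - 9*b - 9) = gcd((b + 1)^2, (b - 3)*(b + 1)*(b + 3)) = b + 1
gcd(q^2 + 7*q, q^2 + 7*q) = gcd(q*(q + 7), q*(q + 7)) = q^2 + 7*q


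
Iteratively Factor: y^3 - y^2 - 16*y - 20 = (y + 2)*(y^2 - 3*y - 10) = (y - 5)*(y + 2)*(y + 2)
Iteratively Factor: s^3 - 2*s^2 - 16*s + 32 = (s - 2)*(s^2 - 16) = (s - 4)*(s - 2)*(s + 4)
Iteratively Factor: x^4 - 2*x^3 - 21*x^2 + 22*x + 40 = (x + 1)*(x^3 - 3*x^2 - 18*x + 40) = (x + 1)*(x + 4)*(x^2 - 7*x + 10) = (x - 5)*(x + 1)*(x + 4)*(x - 2)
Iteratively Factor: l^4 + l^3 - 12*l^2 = (l + 4)*(l^3 - 3*l^2) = l*(l + 4)*(l^2 - 3*l) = l^2*(l + 4)*(l - 3)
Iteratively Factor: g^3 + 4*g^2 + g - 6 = (g - 1)*(g^2 + 5*g + 6) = (g - 1)*(g + 3)*(g + 2)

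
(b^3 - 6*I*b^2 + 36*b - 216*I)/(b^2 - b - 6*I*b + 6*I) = (b^2 + 36)/(b - 1)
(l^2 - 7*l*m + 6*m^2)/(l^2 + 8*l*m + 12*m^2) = (l^2 - 7*l*m + 6*m^2)/(l^2 + 8*l*m + 12*m^2)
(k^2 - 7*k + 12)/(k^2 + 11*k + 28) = (k^2 - 7*k + 12)/(k^2 + 11*k + 28)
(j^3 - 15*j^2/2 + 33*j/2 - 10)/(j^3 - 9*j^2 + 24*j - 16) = (j - 5/2)/(j - 4)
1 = 1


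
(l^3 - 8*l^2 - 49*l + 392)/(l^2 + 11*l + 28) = (l^2 - 15*l + 56)/(l + 4)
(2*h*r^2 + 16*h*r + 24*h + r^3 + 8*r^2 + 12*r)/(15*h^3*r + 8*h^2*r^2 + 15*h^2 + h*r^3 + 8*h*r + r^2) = (2*h*r^2 + 16*h*r + 24*h + r^3 + 8*r^2 + 12*r)/(15*h^3*r + 8*h^2*r^2 + 15*h^2 + h*r^3 + 8*h*r + r^2)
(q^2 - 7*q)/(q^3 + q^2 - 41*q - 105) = q/(q^2 + 8*q + 15)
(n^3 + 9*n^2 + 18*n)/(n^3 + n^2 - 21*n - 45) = n*(n + 6)/(n^2 - 2*n - 15)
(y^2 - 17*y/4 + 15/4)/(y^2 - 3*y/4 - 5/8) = 2*(y - 3)/(2*y + 1)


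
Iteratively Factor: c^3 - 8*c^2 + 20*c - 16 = (c - 4)*(c^2 - 4*c + 4) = (c - 4)*(c - 2)*(c - 2)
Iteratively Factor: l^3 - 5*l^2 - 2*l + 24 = (l + 2)*(l^2 - 7*l + 12) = (l - 4)*(l + 2)*(l - 3)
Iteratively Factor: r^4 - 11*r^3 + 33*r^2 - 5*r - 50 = (r + 1)*(r^3 - 12*r^2 + 45*r - 50) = (r - 5)*(r + 1)*(r^2 - 7*r + 10) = (r - 5)^2*(r + 1)*(r - 2)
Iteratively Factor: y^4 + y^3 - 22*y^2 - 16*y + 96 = (y + 3)*(y^3 - 2*y^2 - 16*y + 32) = (y + 3)*(y + 4)*(y^2 - 6*y + 8) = (y - 4)*(y + 3)*(y + 4)*(y - 2)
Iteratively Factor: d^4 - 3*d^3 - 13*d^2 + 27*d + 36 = (d - 3)*(d^3 - 13*d - 12) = (d - 4)*(d - 3)*(d^2 + 4*d + 3) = (d - 4)*(d - 3)*(d + 1)*(d + 3)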